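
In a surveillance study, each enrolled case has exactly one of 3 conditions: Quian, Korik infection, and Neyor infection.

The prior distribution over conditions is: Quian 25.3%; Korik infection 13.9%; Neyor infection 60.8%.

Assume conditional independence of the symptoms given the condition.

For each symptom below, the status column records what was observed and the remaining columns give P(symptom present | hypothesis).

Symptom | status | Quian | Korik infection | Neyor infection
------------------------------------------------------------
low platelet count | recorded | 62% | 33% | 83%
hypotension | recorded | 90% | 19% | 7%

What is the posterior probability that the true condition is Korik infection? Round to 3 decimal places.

0.047

Multiply each prior by the joint likelihood of the symptom pattern:
  Quian: 0.253 × 0.62 × 0.90 = 0.14117
  Korik infection: 0.139 × 0.33 × 0.19 = 0.0087153
  Neyor infection: 0.608 × 0.83 × 0.07 = 0.035325
Marginal likelihood of the evidence = 0.18521.
P(Korik infection | evidence) = 0.0087153 / 0.18521 ≈ 0.047.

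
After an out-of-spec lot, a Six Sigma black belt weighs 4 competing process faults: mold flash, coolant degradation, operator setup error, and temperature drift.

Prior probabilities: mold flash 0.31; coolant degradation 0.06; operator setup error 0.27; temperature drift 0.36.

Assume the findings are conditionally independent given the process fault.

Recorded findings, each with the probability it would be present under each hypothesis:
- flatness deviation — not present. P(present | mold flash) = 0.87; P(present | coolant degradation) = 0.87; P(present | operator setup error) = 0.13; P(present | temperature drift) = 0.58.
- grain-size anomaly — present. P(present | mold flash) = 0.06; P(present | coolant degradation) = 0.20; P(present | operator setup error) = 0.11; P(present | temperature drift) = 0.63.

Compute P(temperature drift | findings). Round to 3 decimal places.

For each hypothesis, the unnormalized posterior weight is prior × product of the finding likelihoods (using 1 − P(present | H) for each absent finding):
  mold flash: 0.31 × (1 − 0.87) × 0.06 = 0.002418
  coolant degradation: 0.06 × (1 − 0.87) × 0.20 = 0.00156
  operator setup error: 0.27 × (1 − 0.13) × 0.11 = 0.025839
  temperature drift: 0.36 × (1 − 0.58) × 0.63 = 0.095256
The unnormalized weights sum to 0.12507.
P(temperature drift | evidence) = 0.095256 / 0.12507 ≈ 0.762.

0.762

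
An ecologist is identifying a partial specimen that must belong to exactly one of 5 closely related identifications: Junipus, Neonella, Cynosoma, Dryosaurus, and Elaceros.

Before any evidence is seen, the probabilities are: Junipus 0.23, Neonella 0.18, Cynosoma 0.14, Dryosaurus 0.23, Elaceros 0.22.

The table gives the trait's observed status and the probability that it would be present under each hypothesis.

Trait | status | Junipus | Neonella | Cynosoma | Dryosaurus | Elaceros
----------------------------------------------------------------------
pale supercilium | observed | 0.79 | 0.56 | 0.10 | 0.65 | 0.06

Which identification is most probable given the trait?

Junipus

Multiply each prior by the likelihood of the trait:
  Junipus: 0.23 × 0.79 = 0.1817
  Neonella: 0.18 × 0.56 = 0.1008
  Cynosoma: 0.14 × 0.10 = 0.014
  Dryosaurus: 0.23 × 0.65 = 0.1495
  Elaceros: 0.22 × 0.06 = 0.0132
The unnormalized weights sum to 0.4592.
P(Junipus | evidence) ≈ 0.1817 / 0.4592 ≈ 0.396
P(Neonella | evidence) ≈ 0.1008 / 0.4592 ≈ 0.220
P(Cynosoma | evidence) ≈ 0.014 / 0.4592 ≈ 0.030
P(Dryosaurus | evidence) ≈ 0.1495 / 0.4592 ≈ 0.326
P(Elaceros | evidence) ≈ 0.0132 / 0.4592 ≈ 0.029
The largest is 0.396, so Junipus is most probable.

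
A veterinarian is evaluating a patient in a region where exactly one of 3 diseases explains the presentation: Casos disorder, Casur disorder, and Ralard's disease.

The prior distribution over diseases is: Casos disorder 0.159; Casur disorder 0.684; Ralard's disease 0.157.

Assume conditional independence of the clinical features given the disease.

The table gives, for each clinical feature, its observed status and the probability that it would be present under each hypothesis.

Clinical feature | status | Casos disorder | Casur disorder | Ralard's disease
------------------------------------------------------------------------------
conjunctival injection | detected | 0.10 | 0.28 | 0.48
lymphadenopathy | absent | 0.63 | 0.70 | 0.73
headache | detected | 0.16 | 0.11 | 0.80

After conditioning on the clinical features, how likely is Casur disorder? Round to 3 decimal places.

Multiply each prior by the joint likelihood of the clinical feature pattern (using 1 − P(present | H) for each absent clinical feature):
  Casos disorder: 0.159 × 0.10 × (1 − 0.63) × 0.16 = 0.00094128
  Casur disorder: 0.684 × 0.28 × (1 − 0.70) × 0.11 = 0.0063202
  Ralard's disease: 0.157 × 0.48 × (1 − 0.73) × 0.80 = 0.016278
The unnormalized weights sum to 0.023539.
P(Casur disorder | evidence) = 0.0063202 / 0.023539 ≈ 0.268.

0.268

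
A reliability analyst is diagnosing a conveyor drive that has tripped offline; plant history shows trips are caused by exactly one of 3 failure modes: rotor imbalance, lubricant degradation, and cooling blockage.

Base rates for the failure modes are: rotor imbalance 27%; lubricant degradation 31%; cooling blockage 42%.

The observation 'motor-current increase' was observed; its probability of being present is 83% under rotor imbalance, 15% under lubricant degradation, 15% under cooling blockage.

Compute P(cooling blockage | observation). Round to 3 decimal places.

0.189

By Bayes' rule, the unnormalized weight for each hypothesis is prior × likelihood:
  rotor imbalance: 0.27 × 0.83 = 0.2241
  lubricant degradation: 0.31 × 0.15 = 0.0465
  cooling blockage: 0.42 × 0.15 = 0.063
The unnormalized weights sum to 0.3336.
P(cooling blockage | evidence) = 0.063 / 0.3336 ≈ 0.189.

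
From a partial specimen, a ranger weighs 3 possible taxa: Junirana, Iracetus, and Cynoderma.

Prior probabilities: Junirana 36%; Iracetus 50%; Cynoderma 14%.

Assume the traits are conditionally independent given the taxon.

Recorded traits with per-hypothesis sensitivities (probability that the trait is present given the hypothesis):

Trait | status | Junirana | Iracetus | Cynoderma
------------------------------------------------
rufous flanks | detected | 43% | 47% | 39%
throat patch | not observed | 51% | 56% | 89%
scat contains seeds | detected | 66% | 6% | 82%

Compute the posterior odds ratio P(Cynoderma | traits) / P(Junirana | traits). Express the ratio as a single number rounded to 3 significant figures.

The normalizing constant cancels in an odds ratio, so compute prior × likelihood for the two hypotheses only (using 1 − P(present | H) for each absent trait):
  Cynoderma: 0.14 × 0.39 × (1 − 0.89) × 0.82 = 0.0049249
  Junirana: 0.36 × 0.43 × (1 − 0.51) × 0.66 = 0.050062
Posterior odds = 0.0049249 / 0.050062 ≈ 0.0984.

0.0984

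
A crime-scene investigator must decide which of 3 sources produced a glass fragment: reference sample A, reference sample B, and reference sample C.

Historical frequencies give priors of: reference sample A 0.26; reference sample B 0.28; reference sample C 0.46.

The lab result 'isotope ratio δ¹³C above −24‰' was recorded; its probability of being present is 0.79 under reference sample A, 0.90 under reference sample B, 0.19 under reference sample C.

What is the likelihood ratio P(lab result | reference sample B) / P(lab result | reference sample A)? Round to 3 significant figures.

1.14

Likelihood of this lab result under each hypothesis:
  reference sample B: 0.9
  reference sample A: 0.79
Bayes factor = 0.9 / 0.79 ≈ 1.14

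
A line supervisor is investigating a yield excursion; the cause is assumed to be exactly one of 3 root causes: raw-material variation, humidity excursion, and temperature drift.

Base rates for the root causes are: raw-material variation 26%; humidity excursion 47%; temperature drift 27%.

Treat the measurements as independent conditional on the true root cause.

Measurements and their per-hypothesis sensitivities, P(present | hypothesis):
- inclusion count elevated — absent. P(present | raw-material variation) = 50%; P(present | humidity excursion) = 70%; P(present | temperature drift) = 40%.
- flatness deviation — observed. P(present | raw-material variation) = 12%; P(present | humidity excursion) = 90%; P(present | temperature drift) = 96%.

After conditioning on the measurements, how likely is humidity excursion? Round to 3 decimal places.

By Bayes' rule with conditional independence, the unnormalized weight for each hypothesis is prior × ∏ likelihoods (using 1 − P(present | H) for each absent measurement):
  raw-material variation: 0.26 × (1 − 0.50) × 0.12 = 0.0156
  humidity excursion: 0.47 × (1 − 0.70) × 0.90 = 0.1269
  temperature drift: 0.27 × (1 − 0.40) × 0.96 = 0.15552
Marginal likelihood of the evidence = 0.29802.
P(humidity excursion | evidence) = 0.1269 / 0.29802 ≈ 0.426.

0.426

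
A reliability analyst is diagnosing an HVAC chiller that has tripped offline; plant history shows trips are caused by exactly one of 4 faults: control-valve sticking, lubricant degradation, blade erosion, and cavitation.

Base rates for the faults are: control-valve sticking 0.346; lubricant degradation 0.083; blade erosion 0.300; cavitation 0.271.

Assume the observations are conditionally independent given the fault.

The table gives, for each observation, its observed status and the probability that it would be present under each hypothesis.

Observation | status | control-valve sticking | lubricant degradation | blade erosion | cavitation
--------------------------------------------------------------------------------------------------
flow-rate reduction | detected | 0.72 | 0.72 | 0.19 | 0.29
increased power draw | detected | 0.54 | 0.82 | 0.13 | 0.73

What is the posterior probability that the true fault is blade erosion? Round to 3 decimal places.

0.030

By Bayes' rule with conditional independence, the unnormalized weight for each hypothesis is prior × ∏ likelihoods:
  control-valve sticking: 0.346 × 0.72 × 0.54 = 0.13452
  lubricant degradation: 0.083 × 0.72 × 0.82 = 0.049003
  blade erosion: 0.300 × 0.19 × 0.13 = 0.00741
  cavitation: 0.271 × 0.29 × 0.73 = 0.057371
The unnormalized weights sum to 0.24831.
P(blade erosion | evidence) = 0.00741 / 0.24831 ≈ 0.030.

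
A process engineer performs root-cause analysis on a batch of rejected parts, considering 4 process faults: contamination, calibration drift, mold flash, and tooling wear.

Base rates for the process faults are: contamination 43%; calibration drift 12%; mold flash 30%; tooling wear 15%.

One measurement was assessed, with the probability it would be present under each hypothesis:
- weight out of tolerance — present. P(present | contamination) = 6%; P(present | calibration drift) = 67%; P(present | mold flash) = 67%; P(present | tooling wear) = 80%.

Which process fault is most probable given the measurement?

For each hypothesis, the unnormalized posterior weight is prior × likelihood:
  contamination: 0.43 × 0.06 = 0.0258
  calibration drift: 0.12 × 0.67 = 0.0804
  mold flash: 0.30 × 0.67 = 0.201
  tooling wear: 0.15 × 0.80 = 0.12
The unnormalized weights sum to 0.4272.
P(contamination | evidence) ≈ 0.0258 / 0.4272 ≈ 0.060
P(calibration drift | evidence) ≈ 0.0804 / 0.4272 ≈ 0.188
P(mold flash | evidence) ≈ 0.201 / 0.4272 ≈ 0.471
P(tooling wear | evidence) ≈ 0.12 / 0.4272 ≈ 0.281
The largest is 0.471, so mold flash is most probable.

mold flash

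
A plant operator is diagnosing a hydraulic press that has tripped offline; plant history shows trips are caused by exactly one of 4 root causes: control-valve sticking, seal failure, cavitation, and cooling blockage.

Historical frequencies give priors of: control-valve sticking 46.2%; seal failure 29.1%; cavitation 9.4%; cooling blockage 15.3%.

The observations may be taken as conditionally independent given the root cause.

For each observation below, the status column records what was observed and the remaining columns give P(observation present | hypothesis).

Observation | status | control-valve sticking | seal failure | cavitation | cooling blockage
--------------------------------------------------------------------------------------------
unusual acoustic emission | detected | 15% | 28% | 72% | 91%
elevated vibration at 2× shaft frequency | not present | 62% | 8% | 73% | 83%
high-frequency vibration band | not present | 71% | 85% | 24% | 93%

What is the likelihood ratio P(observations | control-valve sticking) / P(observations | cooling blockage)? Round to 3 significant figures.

Take the product of per-observation likelihoods under each hypothesis (using 1 − P(present | H) for each absent observation), then divide.
  control-valve sticking: 0.15 × (1 − 0.62) × (1 − 0.71) = 0.01653
  cooling blockage: 0.91 × (1 − 0.83) × (1 − 0.93) = 0.010829
Bayes factor = 0.01653 / 0.010829 ≈ 1.53

1.53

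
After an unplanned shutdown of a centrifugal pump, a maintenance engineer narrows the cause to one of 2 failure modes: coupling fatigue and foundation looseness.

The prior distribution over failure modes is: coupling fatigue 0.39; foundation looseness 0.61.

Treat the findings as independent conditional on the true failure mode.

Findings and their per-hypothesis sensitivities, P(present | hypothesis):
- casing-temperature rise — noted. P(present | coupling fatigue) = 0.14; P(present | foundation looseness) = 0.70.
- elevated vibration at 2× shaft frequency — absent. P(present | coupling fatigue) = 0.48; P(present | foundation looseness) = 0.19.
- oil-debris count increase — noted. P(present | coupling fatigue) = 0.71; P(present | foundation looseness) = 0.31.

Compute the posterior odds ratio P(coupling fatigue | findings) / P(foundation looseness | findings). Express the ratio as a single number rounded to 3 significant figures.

The normalizing constant cancels in an odds ratio, so compute prior × likelihood for the two hypotheses only (using 1 − P(present | H) for each absent finding):
  coupling fatigue: 0.39 × 0.14 × (1 − 0.48) × 0.71 = 0.020158
  foundation looseness: 0.61 × 0.70 × (1 − 0.19) × 0.31 = 0.10722
Odds(coupling fatigue : foundation looseness) = 0.020158 / 0.10722 ≈ 0.188.

0.188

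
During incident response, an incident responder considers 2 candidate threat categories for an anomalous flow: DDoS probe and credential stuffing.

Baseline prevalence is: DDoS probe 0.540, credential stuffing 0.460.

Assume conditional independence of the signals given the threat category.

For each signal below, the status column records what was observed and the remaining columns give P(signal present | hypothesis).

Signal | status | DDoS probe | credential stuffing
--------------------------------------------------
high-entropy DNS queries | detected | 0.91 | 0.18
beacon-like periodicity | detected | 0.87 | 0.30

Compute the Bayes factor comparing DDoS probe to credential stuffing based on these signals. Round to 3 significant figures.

14.7

Take the product of per-signal likelihoods under each hypothesis, then divide.
  DDoS probe: 0.91 × 0.87 = 0.7917
  credential stuffing: 0.18 × 0.30 = 0.054
Bayes factor = 0.7917 / 0.054 ≈ 14.7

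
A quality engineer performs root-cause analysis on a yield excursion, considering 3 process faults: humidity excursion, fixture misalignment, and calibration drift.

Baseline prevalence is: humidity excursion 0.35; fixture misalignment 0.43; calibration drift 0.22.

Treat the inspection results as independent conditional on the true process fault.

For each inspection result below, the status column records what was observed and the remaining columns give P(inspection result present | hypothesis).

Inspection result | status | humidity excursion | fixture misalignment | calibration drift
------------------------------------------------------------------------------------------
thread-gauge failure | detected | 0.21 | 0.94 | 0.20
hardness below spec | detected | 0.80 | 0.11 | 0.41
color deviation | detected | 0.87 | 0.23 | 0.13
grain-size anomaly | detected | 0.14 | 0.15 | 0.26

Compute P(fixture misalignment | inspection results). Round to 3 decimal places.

For each hypothesis, the unnormalized posterior weight is prior × product of the inspection result likelihoods:
  humidity excursion: 0.35 × 0.21 × 0.80 × 0.87 × 0.14 = 0.0071618
  fixture misalignment: 0.43 × 0.94 × 0.11 × 0.23 × 0.15 = 0.0015339
  calibration drift: 0.22 × 0.20 × 0.41 × 0.13 × 0.26 = 0.00060975
The unnormalized weights sum to 0.0093055.
P(fixture misalignment | evidence) = 0.0015339 / 0.0093055 ≈ 0.165.

0.165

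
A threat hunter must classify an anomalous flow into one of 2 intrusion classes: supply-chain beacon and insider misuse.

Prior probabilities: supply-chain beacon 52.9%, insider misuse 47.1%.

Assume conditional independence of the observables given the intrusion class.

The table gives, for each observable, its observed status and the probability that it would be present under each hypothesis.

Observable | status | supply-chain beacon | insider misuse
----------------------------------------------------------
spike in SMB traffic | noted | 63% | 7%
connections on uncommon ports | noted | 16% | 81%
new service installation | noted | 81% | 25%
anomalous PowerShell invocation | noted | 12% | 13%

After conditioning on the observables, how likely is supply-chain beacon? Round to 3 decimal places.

0.857

For each hypothesis, the unnormalized posterior weight is prior × product of the observable likelihoods:
  supply-chain beacon: 0.529 × 0.63 × 0.16 × 0.81 × 0.12 = 0.005183
  insider misuse: 0.471 × 0.07 × 0.81 × 0.25 × 0.13 = 0.00086794
Marginal likelihood of the evidence = 0.006051.
P(supply-chain beacon | evidence) = 0.005183 / 0.006051 ≈ 0.857.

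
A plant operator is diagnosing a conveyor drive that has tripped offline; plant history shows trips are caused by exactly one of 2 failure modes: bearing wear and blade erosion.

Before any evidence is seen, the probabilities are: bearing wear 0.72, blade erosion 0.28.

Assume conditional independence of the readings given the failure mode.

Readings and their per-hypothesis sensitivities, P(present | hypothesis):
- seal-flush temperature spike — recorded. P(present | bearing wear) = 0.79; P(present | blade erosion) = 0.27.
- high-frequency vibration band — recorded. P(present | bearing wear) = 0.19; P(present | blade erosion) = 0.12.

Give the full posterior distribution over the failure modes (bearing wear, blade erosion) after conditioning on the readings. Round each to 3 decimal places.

0.923, 0.077

Multiply each prior by the joint likelihood of the reading pattern:
  bearing wear: 0.72 × 0.79 × 0.19 = 0.10807
  blade erosion: 0.28 × 0.27 × 0.12 = 0.009072
The unnormalized weights sum to 0.11714.
P(bearing wear | evidence) = 0.10807 / 0.11714 ≈ 0.923
P(blade erosion | evidence) = 0.009072 / 0.11714 ≈ 0.077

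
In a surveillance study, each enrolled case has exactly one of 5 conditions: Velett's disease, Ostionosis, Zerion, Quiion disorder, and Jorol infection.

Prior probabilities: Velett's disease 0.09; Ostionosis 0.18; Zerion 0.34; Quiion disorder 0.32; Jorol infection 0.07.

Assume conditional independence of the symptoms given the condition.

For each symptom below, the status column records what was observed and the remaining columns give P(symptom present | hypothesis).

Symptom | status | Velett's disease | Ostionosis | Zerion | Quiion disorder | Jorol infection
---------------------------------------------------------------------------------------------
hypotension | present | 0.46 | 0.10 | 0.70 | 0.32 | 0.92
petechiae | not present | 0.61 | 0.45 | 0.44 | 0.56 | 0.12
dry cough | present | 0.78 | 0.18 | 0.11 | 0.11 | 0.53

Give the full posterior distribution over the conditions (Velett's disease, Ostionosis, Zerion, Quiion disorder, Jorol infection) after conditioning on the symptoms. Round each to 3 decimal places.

0.197, 0.028, 0.229, 0.077, 0.469

Multiply each prior by the joint likelihood of the symptom pattern (using 1 − P(present | H) for each absent symptom):
  Velett's disease: 0.09 × 0.46 × (1 − 0.61) × 0.78 = 0.012594
  Ostionosis: 0.18 × 0.10 × (1 − 0.45) × 0.18 = 0.001782
  Zerion: 0.34 × 0.70 × (1 − 0.44) × 0.11 = 0.014661
  Quiion disorder: 0.32 × 0.32 × (1 − 0.56) × 0.11 = 0.0049562
  Jorol infection: 0.07 × 0.92 × (1 − 0.12) × 0.53 = 0.030036
Marginal likelihood of the evidence = 0.064029.
P(Velett's disease | evidence) = 0.012594 / 0.064029 ≈ 0.197
P(Ostionosis | evidence) = 0.001782 / 0.064029 ≈ 0.028
P(Zerion | evidence) = 0.014661 / 0.064029 ≈ 0.229
P(Quiion disorder | evidence) = 0.0049562 / 0.064029 ≈ 0.077
P(Jorol infection | evidence) = 0.030036 / 0.064029 ≈ 0.469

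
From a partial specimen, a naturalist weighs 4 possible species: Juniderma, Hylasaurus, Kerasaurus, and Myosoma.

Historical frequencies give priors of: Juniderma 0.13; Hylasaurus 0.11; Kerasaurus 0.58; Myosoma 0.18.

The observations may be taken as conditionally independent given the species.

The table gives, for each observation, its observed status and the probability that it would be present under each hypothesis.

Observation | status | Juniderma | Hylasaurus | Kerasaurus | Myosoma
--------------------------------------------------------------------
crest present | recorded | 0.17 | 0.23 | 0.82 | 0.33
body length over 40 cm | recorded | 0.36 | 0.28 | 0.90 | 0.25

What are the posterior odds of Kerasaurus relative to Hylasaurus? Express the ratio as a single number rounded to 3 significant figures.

60.4

The normalizing constant cancels in an odds ratio, so compute prior × likelihood for the two hypotheses only:
  Kerasaurus: 0.58 × 0.82 × 0.90 = 0.42804
  Hylasaurus: 0.11 × 0.23 × 0.28 = 0.007084
Odds(Kerasaurus : Hylasaurus) = 0.42804 / 0.007084 ≈ 60.4.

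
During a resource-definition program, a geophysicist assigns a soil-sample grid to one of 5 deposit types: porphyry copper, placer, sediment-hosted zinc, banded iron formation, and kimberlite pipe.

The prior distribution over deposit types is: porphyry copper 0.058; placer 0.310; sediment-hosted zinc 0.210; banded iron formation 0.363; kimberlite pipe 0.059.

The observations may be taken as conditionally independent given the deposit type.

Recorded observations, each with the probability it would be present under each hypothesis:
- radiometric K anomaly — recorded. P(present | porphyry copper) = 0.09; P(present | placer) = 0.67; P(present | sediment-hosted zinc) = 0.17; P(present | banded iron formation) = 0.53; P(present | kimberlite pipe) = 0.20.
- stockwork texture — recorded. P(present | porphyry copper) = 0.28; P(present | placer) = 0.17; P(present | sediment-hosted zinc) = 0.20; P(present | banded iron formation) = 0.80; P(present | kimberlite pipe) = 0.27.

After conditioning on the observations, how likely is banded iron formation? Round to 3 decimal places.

0.766

For each hypothesis, the unnormalized posterior weight is prior × product of the observation likelihoods:
  porphyry copper: 0.058 × 0.09 × 0.28 = 0.0014616
  placer: 0.310 × 0.67 × 0.17 = 0.035309
  sediment-hosted zinc: 0.210 × 0.17 × 0.20 = 0.00714
  banded iron formation: 0.363 × 0.53 × 0.80 = 0.15391
  kimberlite pipe: 0.059 × 0.20 × 0.27 = 0.003186
Marginal likelihood of the evidence = 0.20101.
P(banded iron formation | evidence) = 0.15391 / 0.20101 ≈ 0.766.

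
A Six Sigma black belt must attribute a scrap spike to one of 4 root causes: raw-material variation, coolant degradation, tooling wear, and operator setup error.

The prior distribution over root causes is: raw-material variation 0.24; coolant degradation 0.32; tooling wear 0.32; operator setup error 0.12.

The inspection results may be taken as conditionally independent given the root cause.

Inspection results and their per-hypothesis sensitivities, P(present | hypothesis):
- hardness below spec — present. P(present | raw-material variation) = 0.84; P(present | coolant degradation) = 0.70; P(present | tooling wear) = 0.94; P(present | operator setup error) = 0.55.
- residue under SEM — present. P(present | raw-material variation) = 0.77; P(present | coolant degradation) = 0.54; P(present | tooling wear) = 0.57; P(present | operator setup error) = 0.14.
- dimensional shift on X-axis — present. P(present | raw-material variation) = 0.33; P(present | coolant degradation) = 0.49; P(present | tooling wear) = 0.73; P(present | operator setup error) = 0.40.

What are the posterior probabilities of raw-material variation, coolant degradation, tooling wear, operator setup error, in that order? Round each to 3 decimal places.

For each hypothesis, the unnormalized posterior weight is prior × product of the inspection result likelihoods:
  raw-material variation: 0.24 × 0.84 × 0.77 × 0.33 = 0.051227
  coolant degradation: 0.32 × 0.70 × 0.54 × 0.49 = 0.05927
  tooling wear: 0.32 × 0.94 × 0.57 × 0.73 = 0.12516
  operator setup error: 0.12 × 0.55 × 0.14 × 0.40 = 0.003696
Normalizing constant Z = 0.051227 + 0.05927 + 0.12516 + 0.003696 = 0.23936.
P(raw-material variation | evidence) = 0.051227 / 0.23936 ≈ 0.214
P(coolant degradation | evidence) = 0.05927 / 0.23936 ≈ 0.248
P(tooling wear | evidence) = 0.12516 / 0.23936 ≈ 0.523
P(operator setup error | evidence) = 0.003696 / 0.23936 ≈ 0.015

0.214, 0.248, 0.523, 0.015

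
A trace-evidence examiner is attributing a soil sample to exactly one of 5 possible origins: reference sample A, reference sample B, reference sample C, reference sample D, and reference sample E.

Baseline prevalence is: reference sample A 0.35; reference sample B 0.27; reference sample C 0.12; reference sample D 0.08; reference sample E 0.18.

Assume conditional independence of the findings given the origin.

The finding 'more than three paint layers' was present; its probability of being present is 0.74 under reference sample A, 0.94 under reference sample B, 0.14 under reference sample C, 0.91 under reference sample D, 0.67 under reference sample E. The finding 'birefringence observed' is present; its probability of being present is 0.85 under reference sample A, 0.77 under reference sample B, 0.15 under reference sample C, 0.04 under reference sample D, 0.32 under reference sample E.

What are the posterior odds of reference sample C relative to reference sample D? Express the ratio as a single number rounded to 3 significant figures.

The normalizing constant cancels in an odds ratio, so compute prior × likelihood for the two hypotheses only:
  reference sample C: 0.12 × 0.14 × 0.15 = 0.00252
  reference sample D: 0.08 × 0.91 × 0.04 = 0.002912
Posterior odds = 0.00252 / 0.002912 ≈ 0.865.

0.865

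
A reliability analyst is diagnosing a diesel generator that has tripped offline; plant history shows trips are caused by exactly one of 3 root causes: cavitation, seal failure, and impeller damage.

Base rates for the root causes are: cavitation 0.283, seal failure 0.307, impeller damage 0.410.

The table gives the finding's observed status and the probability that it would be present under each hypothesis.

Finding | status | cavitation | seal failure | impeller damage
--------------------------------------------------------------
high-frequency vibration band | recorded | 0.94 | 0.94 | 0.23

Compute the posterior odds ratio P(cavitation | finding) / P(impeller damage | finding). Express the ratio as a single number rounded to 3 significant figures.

Unnormalized posterior weight (prior times the finding likelihood) for each of the two hypotheses:
  cavitation: 0.283 × 0.94 = 0.26602
  impeller damage: 0.410 × 0.23 = 0.0943
Posterior odds = 0.26602 / 0.0943 ≈ 2.82.

2.82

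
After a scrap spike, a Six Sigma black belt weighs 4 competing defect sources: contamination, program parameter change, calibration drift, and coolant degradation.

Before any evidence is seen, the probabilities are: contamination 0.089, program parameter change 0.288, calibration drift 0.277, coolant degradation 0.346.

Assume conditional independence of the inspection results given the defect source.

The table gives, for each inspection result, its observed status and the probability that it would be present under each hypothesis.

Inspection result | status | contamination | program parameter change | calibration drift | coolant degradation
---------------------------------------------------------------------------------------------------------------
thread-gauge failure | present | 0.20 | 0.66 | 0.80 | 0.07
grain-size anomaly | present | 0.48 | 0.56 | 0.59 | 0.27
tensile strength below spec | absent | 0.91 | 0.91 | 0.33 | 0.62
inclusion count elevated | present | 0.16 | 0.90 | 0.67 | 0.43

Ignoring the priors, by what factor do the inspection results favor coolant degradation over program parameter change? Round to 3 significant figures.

0.103

The Bayes factor is the ratio of the joint likelihoods of the inspection result pattern under the two hypotheses (using 1 − P(present | H) for each absent inspection result).
  coolant degradation: 0.07 × 0.27 × (1 − 0.62) × 0.43 = 0.0030883
  program parameter change: 0.66 × 0.56 × (1 − 0.91) × 0.90 = 0.029938
Bayes factor = 0.0030883 / 0.029938 ≈ 0.103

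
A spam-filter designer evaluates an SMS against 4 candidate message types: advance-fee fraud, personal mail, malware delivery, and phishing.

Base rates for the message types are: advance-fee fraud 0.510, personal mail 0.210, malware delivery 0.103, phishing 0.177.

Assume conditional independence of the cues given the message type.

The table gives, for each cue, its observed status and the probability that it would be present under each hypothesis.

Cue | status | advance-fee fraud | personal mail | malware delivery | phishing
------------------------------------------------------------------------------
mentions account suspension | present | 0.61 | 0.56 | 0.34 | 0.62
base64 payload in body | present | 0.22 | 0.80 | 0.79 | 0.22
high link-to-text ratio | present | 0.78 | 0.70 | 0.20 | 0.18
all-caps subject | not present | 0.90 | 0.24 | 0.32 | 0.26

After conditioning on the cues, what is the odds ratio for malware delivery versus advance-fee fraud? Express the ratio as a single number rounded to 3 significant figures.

0.705

Unnormalized posterior weight (prior times the cue likelihoods) for each of the two hypotheses (using 1 − P(present | H) for each absent cue):
  malware delivery: 0.103 × 0.34 × 0.79 × 0.20 × (1 − 0.32) = 0.0037625
  advance-fee fraud: 0.510 × 0.61 × 0.22 × 0.78 × (1 − 0.90) = 0.0053385
Odds(malware delivery : advance-fee fraud) = 0.0037625 / 0.0053385 ≈ 0.705.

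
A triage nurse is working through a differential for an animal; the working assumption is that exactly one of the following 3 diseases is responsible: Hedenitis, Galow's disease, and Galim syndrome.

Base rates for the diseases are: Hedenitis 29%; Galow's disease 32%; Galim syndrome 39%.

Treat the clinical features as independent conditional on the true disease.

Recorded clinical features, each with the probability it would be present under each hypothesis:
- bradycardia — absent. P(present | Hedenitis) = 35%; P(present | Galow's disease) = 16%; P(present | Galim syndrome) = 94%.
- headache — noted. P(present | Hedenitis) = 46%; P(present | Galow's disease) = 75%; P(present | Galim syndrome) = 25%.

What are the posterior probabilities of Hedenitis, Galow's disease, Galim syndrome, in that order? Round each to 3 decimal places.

0.295, 0.685, 0.020

For each hypothesis, the unnormalized posterior weight is prior × product of the clinical feature likelihoods (using 1 − P(present | H) for each absent clinical feature):
  Hedenitis: 0.29 × (1 − 0.35) × 0.46 = 0.08671
  Galow's disease: 0.32 × (1 − 0.16) × 0.75 = 0.2016
  Galim syndrome: 0.39 × (1 − 0.94) × 0.25 = 0.00585
Normalizing constant Z = 0.08671 + 0.2016 + 0.00585 = 0.29416.
P(Hedenitis | evidence) = 0.08671 / 0.29416 ≈ 0.295
P(Galow's disease | evidence) = 0.2016 / 0.29416 ≈ 0.685
P(Galim syndrome | evidence) = 0.00585 / 0.29416 ≈ 0.020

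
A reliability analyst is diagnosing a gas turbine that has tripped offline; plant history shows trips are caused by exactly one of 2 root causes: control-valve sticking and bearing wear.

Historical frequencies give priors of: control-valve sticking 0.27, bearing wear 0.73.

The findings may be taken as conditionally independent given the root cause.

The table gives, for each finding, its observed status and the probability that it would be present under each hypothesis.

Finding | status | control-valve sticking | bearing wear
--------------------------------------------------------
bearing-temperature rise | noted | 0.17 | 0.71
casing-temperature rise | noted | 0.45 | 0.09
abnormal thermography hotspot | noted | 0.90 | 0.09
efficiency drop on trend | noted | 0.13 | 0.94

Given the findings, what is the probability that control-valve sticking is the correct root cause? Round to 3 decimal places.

0.380

For each hypothesis, the unnormalized posterior weight is prior × product of the finding likelihoods:
  control-valve sticking: 0.27 × 0.17 × 0.45 × 0.90 × 0.13 = 0.0024166
  bearing wear: 0.73 × 0.71 × 0.09 × 0.09 × 0.94 = 0.0039463
Normalizing constant Z = 0.0024166 + 0.0039463 = 0.006363.
P(control-valve sticking | evidence) = 0.0024166 / 0.006363 ≈ 0.380.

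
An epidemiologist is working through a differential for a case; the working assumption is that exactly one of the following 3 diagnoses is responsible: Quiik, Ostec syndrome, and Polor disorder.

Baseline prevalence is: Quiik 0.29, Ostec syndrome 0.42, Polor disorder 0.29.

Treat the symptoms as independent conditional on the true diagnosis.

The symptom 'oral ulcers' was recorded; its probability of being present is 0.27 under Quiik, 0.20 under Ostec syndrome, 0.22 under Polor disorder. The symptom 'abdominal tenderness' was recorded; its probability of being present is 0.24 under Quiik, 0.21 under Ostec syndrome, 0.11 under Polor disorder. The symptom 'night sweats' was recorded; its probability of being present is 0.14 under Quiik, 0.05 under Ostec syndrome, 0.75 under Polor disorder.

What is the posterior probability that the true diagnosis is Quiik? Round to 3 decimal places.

0.300

For each hypothesis, the unnormalized posterior weight is prior × product of the symptom likelihoods:
  Quiik: 0.29 × 0.27 × 0.24 × 0.14 = 0.0026309
  Ostec syndrome: 0.42 × 0.20 × 0.21 × 0.05 = 0.000882
  Polor disorder: 0.29 × 0.22 × 0.11 × 0.75 = 0.0052635
The unnormalized weights sum to 0.0087764.
P(Quiik | evidence) = 0.0026309 / 0.0087764 ≈ 0.300.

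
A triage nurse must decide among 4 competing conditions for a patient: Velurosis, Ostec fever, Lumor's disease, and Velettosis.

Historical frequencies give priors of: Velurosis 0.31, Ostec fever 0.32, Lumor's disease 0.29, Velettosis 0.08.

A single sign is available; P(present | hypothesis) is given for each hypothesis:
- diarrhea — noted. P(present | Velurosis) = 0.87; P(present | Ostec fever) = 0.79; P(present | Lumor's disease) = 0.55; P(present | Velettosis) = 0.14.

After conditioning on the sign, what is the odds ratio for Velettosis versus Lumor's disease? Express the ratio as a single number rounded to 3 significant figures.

0.0702

Unnormalized posterior weight (prior times the sign likelihood) for each of the two hypotheses:
  Velettosis: 0.08 × 0.14 = 0.0112
  Lumor's disease: 0.29 × 0.55 = 0.1595
Posterior odds = 0.0112 / 0.1595 ≈ 0.0702.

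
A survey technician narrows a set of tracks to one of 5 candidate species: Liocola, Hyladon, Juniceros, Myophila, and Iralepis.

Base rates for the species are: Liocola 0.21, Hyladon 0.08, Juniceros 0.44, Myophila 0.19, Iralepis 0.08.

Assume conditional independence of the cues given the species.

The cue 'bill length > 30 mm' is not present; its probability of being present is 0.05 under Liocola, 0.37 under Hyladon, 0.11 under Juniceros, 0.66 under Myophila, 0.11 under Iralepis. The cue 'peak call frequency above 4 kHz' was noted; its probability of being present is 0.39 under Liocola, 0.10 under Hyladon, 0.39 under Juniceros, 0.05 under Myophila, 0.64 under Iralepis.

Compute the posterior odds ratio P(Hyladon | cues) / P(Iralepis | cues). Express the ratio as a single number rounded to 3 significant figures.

0.111

Posterior odds equal prior odds times the likelihood ratio; only the two competing hypotheses matter (using 1 − P(present | H) for each absent cue).
  Hyladon: 0.08 × (1 − 0.37) × 0.10 = 0.00504
  Iralepis: 0.08 × (1 − 0.11) × 0.64 = 0.045568
Posterior odds = 0.00504 / 0.045568 ≈ 0.111.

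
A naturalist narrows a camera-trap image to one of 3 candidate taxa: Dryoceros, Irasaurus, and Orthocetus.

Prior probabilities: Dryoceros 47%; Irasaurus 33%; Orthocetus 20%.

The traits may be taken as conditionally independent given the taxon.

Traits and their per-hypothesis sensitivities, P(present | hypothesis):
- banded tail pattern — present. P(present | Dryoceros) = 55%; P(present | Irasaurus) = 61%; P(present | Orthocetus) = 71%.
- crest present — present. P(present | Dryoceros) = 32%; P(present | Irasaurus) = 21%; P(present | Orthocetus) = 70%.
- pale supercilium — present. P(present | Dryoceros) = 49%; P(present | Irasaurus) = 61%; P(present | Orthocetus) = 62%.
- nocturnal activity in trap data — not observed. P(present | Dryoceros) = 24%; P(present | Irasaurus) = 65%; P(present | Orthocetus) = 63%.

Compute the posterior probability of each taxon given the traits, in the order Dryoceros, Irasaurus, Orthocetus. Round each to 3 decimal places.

Multiply each prior by the joint likelihood of the trait pattern (using 1 − P(present | H) for each absent trait):
  Dryoceros: 0.47 × 0.55 × 0.32 × 0.49 × (1 − 0.24) = 0.030805
  Irasaurus: 0.33 × 0.61 × 0.21 × 0.61 × (1 − 0.65) = 0.0090253
  Orthocetus: 0.20 × 0.71 × 0.70 × 0.62 × (1 − 0.63) = 0.022802
Normalizing constant Z = 0.030805 + 0.0090253 + 0.022802 = 0.062633.
P(Dryoceros | evidence) = 0.030805 / 0.062633 ≈ 0.492
P(Irasaurus | evidence) = 0.0090253 / 0.062633 ≈ 0.144
P(Orthocetus | evidence) = 0.022802 / 0.062633 ≈ 0.364

0.492, 0.144, 0.364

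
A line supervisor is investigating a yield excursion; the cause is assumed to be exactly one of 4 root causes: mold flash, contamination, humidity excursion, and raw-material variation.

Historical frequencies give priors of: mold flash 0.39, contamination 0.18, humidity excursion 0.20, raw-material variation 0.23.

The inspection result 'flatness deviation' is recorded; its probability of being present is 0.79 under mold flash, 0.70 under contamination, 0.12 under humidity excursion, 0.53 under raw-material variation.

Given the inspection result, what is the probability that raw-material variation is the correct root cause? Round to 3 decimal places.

0.210

By Bayes' rule, the unnormalized weight for each hypothesis is prior × likelihood:
  mold flash: 0.39 × 0.79 = 0.3081
  contamination: 0.18 × 0.70 = 0.126
  humidity excursion: 0.20 × 0.12 = 0.024
  raw-material variation: 0.23 × 0.53 = 0.1219
Normalizing constant Z = 0.3081 + 0.126 + 0.024 + 0.1219 = 0.58.
P(raw-material variation | evidence) = 0.1219 / 0.58 ≈ 0.210.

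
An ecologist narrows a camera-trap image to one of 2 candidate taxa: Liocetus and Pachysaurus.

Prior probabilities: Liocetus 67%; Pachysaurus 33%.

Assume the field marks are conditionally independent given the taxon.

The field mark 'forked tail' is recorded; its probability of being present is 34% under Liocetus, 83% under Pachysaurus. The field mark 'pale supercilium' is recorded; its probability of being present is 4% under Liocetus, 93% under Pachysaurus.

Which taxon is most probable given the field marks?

Pachysaurus

For each hypothesis, the unnormalized posterior weight is prior × product of the field mark likelihoods:
  Liocetus: 0.67 × 0.34 × 0.04 = 0.009112
  Pachysaurus: 0.33 × 0.83 × 0.93 = 0.25473
Marginal likelihood of the evidence = 0.26384.
P(Liocetus | evidence) ≈ 0.009112 / 0.26384 ≈ 0.035
P(Pachysaurus | evidence) ≈ 0.25473 / 0.26384 ≈ 0.965
The largest is 0.965, so Pachysaurus is most probable.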